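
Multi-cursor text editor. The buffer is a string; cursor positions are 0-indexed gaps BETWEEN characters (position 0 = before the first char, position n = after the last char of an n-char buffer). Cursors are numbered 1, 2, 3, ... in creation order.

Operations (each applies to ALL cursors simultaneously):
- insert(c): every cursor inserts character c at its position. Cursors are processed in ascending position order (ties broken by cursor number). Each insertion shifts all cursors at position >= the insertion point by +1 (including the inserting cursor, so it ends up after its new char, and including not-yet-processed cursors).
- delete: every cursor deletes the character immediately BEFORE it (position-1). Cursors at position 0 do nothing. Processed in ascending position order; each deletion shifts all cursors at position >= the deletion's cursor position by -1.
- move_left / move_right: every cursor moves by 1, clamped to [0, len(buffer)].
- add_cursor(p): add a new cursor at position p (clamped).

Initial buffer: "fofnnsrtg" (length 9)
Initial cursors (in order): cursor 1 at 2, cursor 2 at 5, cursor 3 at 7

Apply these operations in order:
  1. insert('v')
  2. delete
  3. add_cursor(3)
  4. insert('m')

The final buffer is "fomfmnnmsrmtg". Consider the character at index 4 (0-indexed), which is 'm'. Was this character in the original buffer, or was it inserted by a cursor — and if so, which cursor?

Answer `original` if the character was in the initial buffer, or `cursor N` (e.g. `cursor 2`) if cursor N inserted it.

Answer: cursor 4

Derivation:
After op 1 (insert('v')): buffer="fovfnnvsrvtg" (len 12), cursors c1@3 c2@7 c3@10, authorship ..1...2..3..
After op 2 (delete): buffer="fofnnsrtg" (len 9), cursors c1@2 c2@5 c3@7, authorship .........
After op 3 (add_cursor(3)): buffer="fofnnsrtg" (len 9), cursors c1@2 c4@3 c2@5 c3@7, authorship .........
After op 4 (insert('m')): buffer="fomfmnnmsrmtg" (len 13), cursors c1@3 c4@5 c2@8 c3@11, authorship ..1.4..2..3..
Authorship (.=original, N=cursor N): . . 1 . 4 . . 2 . . 3 . .
Index 4: author = 4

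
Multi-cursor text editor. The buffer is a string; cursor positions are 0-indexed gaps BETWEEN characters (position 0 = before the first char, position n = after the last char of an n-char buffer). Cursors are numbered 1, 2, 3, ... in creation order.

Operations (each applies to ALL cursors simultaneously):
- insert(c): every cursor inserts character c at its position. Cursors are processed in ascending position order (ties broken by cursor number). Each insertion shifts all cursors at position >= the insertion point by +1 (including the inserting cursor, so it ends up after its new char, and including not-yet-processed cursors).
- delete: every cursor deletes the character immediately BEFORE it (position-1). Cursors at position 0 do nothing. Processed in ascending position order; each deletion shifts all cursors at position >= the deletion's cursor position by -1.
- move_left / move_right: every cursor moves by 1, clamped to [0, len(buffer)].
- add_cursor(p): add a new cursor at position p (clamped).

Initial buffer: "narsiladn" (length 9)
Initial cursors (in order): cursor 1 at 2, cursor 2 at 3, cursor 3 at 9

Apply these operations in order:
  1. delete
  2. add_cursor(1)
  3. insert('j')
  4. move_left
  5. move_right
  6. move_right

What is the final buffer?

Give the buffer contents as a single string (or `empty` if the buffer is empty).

Answer: njjjsiladj

Derivation:
After op 1 (delete): buffer="nsilad" (len 6), cursors c1@1 c2@1 c3@6, authorship ......
After op 2 (add_cursor(1)): buffer="nsilad" (len 6), cursors c1@1 c2@1 c4@1 c3@6, authorship ......
After op 3 (insert('j')): buffer="njjjsiladj" (len 10), cursors c1@4 c2@4 c4@4 c3@10, authorship .124.....3
After op 4 (move_left): buffer="njjjsiladj" (len 10), cursors c1@3 c2@3 c4@3 c3@9, authorship .124.....3
After op 5 (move_right): buffer="njjjsiladj" (len 10), cursors c1@4 c2@4 c4@4 c3@10, authorship .124.....3
After op 6 (move_right): buffer="njjjsiladj" (len 10), cursors c1@5 c2@5 c4@5 c3@10, authorship .124.....3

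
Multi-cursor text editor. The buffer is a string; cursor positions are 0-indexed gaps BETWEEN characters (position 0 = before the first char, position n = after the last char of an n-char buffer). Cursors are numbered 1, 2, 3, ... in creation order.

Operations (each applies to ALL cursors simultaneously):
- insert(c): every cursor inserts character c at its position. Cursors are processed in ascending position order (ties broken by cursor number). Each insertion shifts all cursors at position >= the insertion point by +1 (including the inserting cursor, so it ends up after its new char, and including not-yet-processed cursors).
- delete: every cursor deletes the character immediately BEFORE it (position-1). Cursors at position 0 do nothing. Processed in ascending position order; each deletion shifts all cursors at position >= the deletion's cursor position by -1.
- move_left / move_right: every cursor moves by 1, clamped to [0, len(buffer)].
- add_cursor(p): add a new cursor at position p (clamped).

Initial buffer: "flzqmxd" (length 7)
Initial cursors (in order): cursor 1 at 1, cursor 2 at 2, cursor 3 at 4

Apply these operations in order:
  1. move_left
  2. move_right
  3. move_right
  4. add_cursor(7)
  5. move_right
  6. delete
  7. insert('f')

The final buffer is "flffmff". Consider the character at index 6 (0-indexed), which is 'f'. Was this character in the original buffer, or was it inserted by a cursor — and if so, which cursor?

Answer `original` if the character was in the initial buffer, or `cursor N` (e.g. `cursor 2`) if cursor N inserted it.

Answer: cursor 4

Derivation:
After op 1 (move_left): buffer="flzqmxd" (len 7), cursors c1@0 c2@1 c3@3, authorship .......
After op 2 (move_right): buffer="flzqmxd" (len 7), cursors c1@1 c2@2 c3@4, authorship .......
After op 3 (move_right): buffer="flzqmxd" (len 7), cursors c1@2 c2@3 c3@5, authorship .......
After op 4 (add_cursor(7)): buffer="flzqmxd" (len 7), cursors c1@2 c2@3 c3@5 c4@7, authorship .......
After op 5 (move_right): buffer="flzqmxd" (len 7), cursors c1@3 c2@4 c3@6 c4@7, authorship .......
After op 6 (delete): buffer="flm" (len 3), cursors c1@2 c2@2 c3@3 c4@3, authorship ...
After op 7 (insert('f')): buffer="flffmff" (len 7), cursors c1@4 c2@4 c3@7 c4@7, authorship ..12.34
Authorship (.=original, N=cursor N): . . 1 2 . 3 4
Index 6: author = 4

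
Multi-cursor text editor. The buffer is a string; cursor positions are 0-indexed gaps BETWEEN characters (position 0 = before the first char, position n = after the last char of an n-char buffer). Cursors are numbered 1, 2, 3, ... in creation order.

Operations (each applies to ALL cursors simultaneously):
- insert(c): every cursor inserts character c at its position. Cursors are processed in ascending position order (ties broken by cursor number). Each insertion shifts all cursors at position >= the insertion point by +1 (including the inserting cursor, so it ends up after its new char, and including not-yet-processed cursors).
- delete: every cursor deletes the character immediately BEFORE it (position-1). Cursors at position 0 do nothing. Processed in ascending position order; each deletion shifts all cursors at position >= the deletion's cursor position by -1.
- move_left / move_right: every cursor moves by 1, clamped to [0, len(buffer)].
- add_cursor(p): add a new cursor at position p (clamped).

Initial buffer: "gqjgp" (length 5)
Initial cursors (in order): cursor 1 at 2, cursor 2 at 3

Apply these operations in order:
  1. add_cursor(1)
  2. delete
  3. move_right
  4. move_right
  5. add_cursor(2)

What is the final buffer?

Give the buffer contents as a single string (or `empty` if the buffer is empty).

Answer: gp

Derivation:
After op 1 (add_cursor(1)): buffer="gqjgp" (len 5), cursors c3@1 c1@2 c2@3, authorship .....
After op 2 (delete): buffer="gp" (len 2), cursors c1@0 c2@0 c3@0, authorship ..
After op 3 (move_right): buffer="gp" (len 2), cursors c1@1 c2@1 c3@1, authorship ..
After op 4 (move_right): buffer="gp" (len 2), cursors c1@2 c2@2 c3@2, authorship ..
After op 5 (add_cursor(2)): buffer="gp" (len 2), cursors c1@2 c2@2 c3@2 c4@2, authorship ..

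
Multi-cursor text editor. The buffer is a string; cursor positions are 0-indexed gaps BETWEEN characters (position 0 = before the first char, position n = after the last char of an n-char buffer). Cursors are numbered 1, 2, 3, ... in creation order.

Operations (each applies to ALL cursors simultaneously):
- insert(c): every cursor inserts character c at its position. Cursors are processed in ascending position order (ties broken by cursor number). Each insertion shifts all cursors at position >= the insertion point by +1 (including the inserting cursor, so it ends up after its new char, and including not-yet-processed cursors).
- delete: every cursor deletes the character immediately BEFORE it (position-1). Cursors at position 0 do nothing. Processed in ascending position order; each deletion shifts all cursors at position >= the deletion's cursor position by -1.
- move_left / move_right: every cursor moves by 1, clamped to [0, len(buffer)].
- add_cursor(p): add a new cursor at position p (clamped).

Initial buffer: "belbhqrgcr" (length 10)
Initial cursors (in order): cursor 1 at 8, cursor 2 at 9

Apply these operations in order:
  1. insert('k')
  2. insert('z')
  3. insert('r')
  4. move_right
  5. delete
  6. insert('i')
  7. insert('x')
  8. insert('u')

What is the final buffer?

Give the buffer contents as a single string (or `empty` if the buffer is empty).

After op 1 (insert('k')): buffer="belbhqrgkckr" (len 12), cursors c1@9 c2@11, authorship ........1.2.
After op 2 (insert('z')): buffer="belbhqrgkzckzr" (len 14), cursors c1@10 c2@13, authorship ........11.22.
After op 3 (insert('r')): buffer="belbhqrgkzrckzrr" (len 16), cursors c1@11 c2@15, authorship ........111.222.
After op 4 (move_right): buffer="belbhqrgkzrckzrr" (len 16), cursors c1@12 c2@16, authorship ........111.222.
After op 5 (delete): buffer="belbhqrgkzrkzr" (len 14), cursors c1@11 c2@14, authorship ........111222
After op 6 (insert('i')): buffer="belbhqrgkzrikzri" (len 16), cursors c1@12 c2@16, authorship ........11112222
After op 7 (insert('x')): buffer="belbhqrgkzrixkzrix" (len 18), cursors c1@13 c2@18, authorship ........1111122222
After op 8 (insert('u')): buffer="belbhqrgkzrixukzrixu" (len 20), cursors c1@14 c2@20, authorship ........111111222222

Answer: belbhqrgkzrixukzrixu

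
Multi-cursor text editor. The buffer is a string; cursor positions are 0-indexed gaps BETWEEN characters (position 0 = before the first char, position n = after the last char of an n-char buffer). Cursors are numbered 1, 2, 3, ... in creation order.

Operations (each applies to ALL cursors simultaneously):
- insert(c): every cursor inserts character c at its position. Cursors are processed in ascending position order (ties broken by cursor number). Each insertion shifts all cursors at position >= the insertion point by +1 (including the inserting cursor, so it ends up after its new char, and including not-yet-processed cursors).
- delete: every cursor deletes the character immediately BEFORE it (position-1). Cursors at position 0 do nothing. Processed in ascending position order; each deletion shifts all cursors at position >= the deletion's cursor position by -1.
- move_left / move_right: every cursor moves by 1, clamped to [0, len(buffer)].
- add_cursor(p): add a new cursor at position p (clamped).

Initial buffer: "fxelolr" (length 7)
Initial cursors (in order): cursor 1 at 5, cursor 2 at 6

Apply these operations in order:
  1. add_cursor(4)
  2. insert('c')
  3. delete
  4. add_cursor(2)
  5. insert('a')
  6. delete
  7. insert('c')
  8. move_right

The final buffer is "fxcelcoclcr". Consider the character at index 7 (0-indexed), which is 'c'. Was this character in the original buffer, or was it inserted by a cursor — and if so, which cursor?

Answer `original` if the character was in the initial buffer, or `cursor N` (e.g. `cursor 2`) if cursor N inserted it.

Answer: cursor 1

Derivation:
After op 1 (add_cursor(4)): buffer="fxelolr" (len 7), cursors c3@4 c1@5 c2@6, authorship .......
After op 2 (insert('c')): buffer="fxelcoclcr" (len 10), cursors c3@5 c1@7 c2@9, authorship ....3.1.2.
After op 3 (delete): buffer="fxelolr" (len 7), cursors c3@4 c1@5 c2@6, authorship .......
After op 4 (add_cursor(2)): buffer="fxelolr" (len 7), cursors c4@2 c3@4 c1@5 c2@6, authorship .......
After op 5 (insert('a')): buffer="fxaelaoalar" (len 11), cursors c4@3 c3@6 c1@8 c2@10, authorship ..4..3.1.2.
After op 6 (delete): buffer="fxelolr" (len 7), cursors c4@2 c3@4 c1@5 c2@6, authorship .......
After op 7 (insert('c')): buffer="fxcelcoclcr" (len 11), cursors c4@3 c3@6 c1@8 c2@10, authorship ..4..3.1.2.
After op 8 (move_right): buffer="fxcelcoclcr" (len 11), cursors c4@4 c3@7 c1@9 c2@11, authorship ..4..3.1.2.
Authorship (.=original, N=cursor N): . . 4 . . 3 . 1 . 2 .
Index 7: author = 1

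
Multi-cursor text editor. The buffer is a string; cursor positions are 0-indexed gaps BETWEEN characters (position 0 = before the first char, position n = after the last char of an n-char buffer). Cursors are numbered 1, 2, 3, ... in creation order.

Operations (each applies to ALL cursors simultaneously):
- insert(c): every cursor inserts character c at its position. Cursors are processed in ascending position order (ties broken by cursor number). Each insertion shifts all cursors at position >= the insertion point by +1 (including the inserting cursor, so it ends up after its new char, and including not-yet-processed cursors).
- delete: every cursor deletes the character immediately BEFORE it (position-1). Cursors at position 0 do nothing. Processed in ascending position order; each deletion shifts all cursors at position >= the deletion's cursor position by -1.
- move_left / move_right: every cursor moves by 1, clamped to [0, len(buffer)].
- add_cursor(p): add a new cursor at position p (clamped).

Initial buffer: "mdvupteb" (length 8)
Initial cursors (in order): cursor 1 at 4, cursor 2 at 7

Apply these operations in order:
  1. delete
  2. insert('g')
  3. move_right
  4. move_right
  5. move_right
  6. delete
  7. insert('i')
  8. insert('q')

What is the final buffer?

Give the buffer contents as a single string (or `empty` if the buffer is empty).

After op 1 (delete): buffer="mdvptb" (len 6), cursors c1@3 c2@5, authorship ......
After op 2 (insert('g')): buffer="mdvgptgb" (len 8), cursors c1@4 c2@7, authorship ...1..2.
After op 3 (move_right): buffer="mdvgptgb" (len 8), cursors c1@5 c2@8, authorship ...1..2.
After op 4 (move_right): buffer="mdvgptgb" (len 8), cursors c1@6 c2@8, authorship ...1..2.
After op 5 (move_right): buffer="mdvgptgb" (len 8), cursors c1@7 c2@8, authorship ...1..2.
After op 6 (delete): buffer="mdvgpt" (len 6), cursors c1@6 c2@6, authorship ...1..
After op 7 (insert('i')): buffer="mdvgptii" (len 8), cursors c1@8 c2@8, authorship ...1..12
After op 8 (insert('q')): buffer="mdvgptiiqq" (len 10), cursors c1@10 c2@10, authorship ...1..1212

Answer: mdvgptiiqq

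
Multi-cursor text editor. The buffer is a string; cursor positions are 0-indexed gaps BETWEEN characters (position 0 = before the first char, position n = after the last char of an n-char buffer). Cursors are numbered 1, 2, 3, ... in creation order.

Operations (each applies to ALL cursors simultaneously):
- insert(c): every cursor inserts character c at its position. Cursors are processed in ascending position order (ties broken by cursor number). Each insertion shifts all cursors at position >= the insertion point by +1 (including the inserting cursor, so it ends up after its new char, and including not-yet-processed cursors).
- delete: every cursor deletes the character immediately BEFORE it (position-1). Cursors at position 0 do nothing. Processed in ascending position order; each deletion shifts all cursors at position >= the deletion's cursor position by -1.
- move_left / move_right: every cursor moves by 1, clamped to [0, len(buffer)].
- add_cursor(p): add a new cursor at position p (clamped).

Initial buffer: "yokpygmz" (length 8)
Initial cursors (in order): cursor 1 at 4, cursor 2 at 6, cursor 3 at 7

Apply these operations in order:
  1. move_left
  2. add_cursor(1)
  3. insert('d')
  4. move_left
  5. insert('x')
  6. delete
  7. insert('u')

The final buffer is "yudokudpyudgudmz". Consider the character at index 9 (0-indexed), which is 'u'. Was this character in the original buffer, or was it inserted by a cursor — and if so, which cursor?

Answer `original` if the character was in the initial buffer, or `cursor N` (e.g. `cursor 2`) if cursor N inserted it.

Answer: cursor 2

Derivation:
After op 1 (move_left): buffer="yokpygmz" (len 8), cursors c1@3 c2@5 c3@6, authorship ........
After op 2 (add_cursor(1)): buffer="yokpygmz" (len 8), cursors c4@1 c1@3 c2@5 c3@6, authorship ........
After op 3 (insert('d')): buffer="ydokdpydgdmz" (len 12), cursors c4@2 c1@5 c2@8 c3@10, authorship .4..1..2.3..
After op 4 (move_left): buffer="ydokdpydgdmz" (len 12), cursors c4@1 c1@4 c2@7 c3@9, authorship .4..1..2.3..
After op 5 (insert('x')): buffer="yxdokxdpyxdgxdmz" (len 16), cursors c4@2 c1@6 c2@10 c3@13, authorship .44..11..22.33..
After op 6 (delete): buffer="ydokdpydgdmz" (len 12), cursors c4@1 c1@4 c2@7 c3@9, authorship .4..1..2.3..
After op 7 (insert('u')): buffer="yudokudpyudgudmz" (len 16), cursors c4@2 c1@6 c2@10 c3@13, authorship .44..11..22.33..
Authorship (.=original, N=cursor N): . 4 4 . . 1 1 . . 2 2 . 3 3 . .
Index 9: author = 2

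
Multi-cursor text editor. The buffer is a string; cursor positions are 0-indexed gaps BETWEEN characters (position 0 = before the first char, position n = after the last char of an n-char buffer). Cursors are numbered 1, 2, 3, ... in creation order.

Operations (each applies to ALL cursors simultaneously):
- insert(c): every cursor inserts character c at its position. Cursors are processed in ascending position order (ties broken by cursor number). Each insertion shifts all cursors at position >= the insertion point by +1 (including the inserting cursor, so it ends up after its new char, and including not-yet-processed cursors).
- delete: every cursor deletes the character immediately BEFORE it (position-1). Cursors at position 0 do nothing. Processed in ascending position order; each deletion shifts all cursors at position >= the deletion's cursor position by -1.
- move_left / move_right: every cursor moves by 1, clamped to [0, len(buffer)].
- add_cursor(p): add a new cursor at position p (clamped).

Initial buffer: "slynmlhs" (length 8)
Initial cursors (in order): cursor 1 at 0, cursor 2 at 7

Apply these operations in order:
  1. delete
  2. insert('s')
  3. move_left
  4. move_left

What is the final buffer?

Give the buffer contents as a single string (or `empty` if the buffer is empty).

After op 1 (delete): buffer="slynmls" (len 7), cursors c1@0 c2@6, authorship .......
After op 2 (insert('s')): buffer="sslynmlss" (len 9), cursors c1@1 c2@8, authorship 1......2.
After op 3 (move_left): buffer="sslynmlss" (len 9), cursors c1@0 c2@7, authorship 1......2.
After op 4 (move_left): buffer="sslynmlss" (len 9), cursors c1@0 c2@6, authorship 1......2.

Answer: sslynmlss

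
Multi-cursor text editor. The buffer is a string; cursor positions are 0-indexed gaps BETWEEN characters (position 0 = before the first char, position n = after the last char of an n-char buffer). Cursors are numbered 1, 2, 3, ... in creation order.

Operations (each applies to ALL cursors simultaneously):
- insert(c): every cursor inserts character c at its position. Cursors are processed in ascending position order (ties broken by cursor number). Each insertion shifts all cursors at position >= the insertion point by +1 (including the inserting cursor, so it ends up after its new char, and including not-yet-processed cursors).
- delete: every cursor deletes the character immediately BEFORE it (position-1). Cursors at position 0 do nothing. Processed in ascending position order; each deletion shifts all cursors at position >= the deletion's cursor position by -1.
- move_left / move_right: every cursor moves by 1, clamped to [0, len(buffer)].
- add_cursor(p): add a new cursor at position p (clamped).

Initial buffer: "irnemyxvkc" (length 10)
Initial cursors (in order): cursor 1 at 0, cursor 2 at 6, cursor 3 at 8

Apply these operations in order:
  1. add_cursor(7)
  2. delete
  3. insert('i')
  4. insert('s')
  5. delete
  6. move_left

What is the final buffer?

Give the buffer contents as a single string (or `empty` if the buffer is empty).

After op 1 (add_cursor(7)): buffer="irnemyxvkc" (len 10), cursors c1@0 c2@6 c4@7 c3@8, authorship ..........
After op 2 (delete): buffer="irnemkc" (len 7), cursors c1@0 c2@5 c3@5 c4@5, authorship .......
After op 3 (insert('i')): buffer="iirnemiiikc" (len 11), cursors c1@1 c2@9 c3@9 c4@9, authorship 1.....234..
After op 4 (insert('s')): buffer="isirnemiiissskc" (len 15), cursors c1@2 c2@13 c3@13 c4@13, authorship 11.....234234..
After op 5 (delete): buffer="iirnemiiikc" (len 11), cursors c1@1 c2@9 c3@9 c4@9, authorship 1.....234..
After op 6 (move_left): buffer="iirnemiiikc" (len 11), cursors c1@0 c2@8 c3@8 c4@8, authorship 1.....234..

Answer: iirnemiiikc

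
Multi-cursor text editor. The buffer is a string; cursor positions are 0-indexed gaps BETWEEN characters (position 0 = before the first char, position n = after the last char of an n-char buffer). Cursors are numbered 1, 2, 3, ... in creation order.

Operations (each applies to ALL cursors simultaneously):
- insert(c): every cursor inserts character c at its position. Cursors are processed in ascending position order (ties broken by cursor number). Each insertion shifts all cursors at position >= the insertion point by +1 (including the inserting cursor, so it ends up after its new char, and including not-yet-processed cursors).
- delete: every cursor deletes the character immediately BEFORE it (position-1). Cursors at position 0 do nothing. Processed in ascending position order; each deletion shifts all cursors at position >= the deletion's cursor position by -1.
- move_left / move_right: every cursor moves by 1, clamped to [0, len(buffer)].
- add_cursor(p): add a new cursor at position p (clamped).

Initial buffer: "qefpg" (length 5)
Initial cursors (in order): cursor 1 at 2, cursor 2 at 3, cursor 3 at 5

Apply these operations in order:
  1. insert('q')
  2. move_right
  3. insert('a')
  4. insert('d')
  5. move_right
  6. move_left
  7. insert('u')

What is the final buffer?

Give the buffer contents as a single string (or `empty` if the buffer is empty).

Answer: qeqfaduqpadugqaud

Derivation:
After op 1 (insert('q')): buffer="qeqfqpgq" (len 8), cursors c1@3 c2@5 c3@8, authorship ..1.2..3
After op 2 (move_right): buffer="qeqfqpgq" (len 8), cursors c1@4 c2@6 c3@8, authorship ..1.2..3
After op 3 (insert('a')): buffer="qeqfaqpagqa" (len 11), cursors c1@5 c2@8 c3@11, authorship ..1.12.2.33
After op 4 (insert('d')): buffer="qeqfadqpadgqad" (len 14), cursors c1@6 c2@10 c3@14, authorship ..1.112.22.333
After op 5 (move_right): buffer="qeqfadqpadgqad" (len 14), cursors c1@7 c2@11 c3@14, authorship ..1.112.22.333
After op 6 (move_left): buffer="qeqfadqpadgqad" (len 14), cursors c1@6 c2@10 c3@13, authorship ..1.112.22.333
After op 7 (insert('u')): buffer="qeqfaduqpadugqaud" (len 17), cursors c1@7 c2@12 c3@16, authorship ..1.1112.222.3333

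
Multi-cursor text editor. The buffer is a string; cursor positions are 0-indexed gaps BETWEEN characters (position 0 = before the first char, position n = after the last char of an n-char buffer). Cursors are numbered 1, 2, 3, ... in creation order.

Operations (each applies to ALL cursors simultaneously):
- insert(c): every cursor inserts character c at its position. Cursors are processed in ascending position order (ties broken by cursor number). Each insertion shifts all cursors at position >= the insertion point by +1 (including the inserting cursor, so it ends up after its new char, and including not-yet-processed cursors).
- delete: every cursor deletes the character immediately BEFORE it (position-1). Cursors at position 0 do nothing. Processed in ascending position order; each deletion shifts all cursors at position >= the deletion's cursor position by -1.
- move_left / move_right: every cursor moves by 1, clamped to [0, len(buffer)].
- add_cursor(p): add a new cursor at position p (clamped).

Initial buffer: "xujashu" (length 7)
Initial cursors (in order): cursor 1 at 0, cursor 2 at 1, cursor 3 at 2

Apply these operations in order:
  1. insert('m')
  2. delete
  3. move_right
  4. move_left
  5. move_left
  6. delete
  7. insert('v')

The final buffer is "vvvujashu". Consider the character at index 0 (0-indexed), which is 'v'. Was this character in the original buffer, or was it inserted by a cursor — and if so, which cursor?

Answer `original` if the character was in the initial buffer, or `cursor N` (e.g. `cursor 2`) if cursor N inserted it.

Answer: cursor 1

Derivation:
After op 1 (insert('m')): buffer="mxmumjashu" (len 10), cursors c1@1 c2@3 c3@5, authorship 1.2.3.....
After op 2 (delete): buffer="xujashu" (len 7), cursors c1@0 c2@1 c3@2, authorship .......
After op 3 (move_right): buffer="xujashu" (len 7), cursors c1@1 c2@2 c3@3, authorship .......
After op 4 (move_left): buffer="xujashu" (len 7), cursors c1@0 c2@1 c3@2, authorship .......
After op 5 (move_left): buffer="xujashu" (len 7), cursors c1@0 c2@0 c3@1, authorship .......
After op 6 (delete): buffer="ujashu" (len 6), cursors c1@0 c2@0 c3@0, authorship ......
After op 7 (insert('v')): buffer="vvvujashu" (len 9), cursors c1@3 c2@3 c3@3, authorship 123......
Authorship (.=original, N=cursor N): 1 2 3 . . . . . .
Index 0: author = 1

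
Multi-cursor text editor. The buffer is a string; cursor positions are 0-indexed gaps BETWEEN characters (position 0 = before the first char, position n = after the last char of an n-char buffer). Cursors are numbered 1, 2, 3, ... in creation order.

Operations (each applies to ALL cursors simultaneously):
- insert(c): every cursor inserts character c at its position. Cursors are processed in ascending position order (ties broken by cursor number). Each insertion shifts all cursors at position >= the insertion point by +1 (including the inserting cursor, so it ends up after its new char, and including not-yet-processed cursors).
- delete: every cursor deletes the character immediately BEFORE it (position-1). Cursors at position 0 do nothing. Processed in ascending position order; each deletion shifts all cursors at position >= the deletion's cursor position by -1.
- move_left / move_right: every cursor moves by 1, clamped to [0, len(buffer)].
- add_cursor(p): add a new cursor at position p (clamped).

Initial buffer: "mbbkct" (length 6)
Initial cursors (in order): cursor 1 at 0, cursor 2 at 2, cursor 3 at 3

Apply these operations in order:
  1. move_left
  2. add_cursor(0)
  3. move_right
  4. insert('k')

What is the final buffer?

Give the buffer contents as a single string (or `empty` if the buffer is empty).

After op 1 (move_left): buffer="mbbkct" (len 6), cursors c1@0 c2@1 c3@2, authorship ......
After op 2 (add_cursor(0)): buffer="mbbkct" (len 6), cursors c1@0 c4@0 c2@1 c3@2, authorship ......
After op 3 (move_right): buffer="mbbkct" (len 6), cursors c1@1 c4@1 c2@2 c3@3, authorship ......
After op 4 (insert('k')): buffer="mkkbkbkkct" (len 10), cursors c1@3 c4@3 c2@5 c3@7, authorship .14.2.3...

Answer: mkkbkbkkct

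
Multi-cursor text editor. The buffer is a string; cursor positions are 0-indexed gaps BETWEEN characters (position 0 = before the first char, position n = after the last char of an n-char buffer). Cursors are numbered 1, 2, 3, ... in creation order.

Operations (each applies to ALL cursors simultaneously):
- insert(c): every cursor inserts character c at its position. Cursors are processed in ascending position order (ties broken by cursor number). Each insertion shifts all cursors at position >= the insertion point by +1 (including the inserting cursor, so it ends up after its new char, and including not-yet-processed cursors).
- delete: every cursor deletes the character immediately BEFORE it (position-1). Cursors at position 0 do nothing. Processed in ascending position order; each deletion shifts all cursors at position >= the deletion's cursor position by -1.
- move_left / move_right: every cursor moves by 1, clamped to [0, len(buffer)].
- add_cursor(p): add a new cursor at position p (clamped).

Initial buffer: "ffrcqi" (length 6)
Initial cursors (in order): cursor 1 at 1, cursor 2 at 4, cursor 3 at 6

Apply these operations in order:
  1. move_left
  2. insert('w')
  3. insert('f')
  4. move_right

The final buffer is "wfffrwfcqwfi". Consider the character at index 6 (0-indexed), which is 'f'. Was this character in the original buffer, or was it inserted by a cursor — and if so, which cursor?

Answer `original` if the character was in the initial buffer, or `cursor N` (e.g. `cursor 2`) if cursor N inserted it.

After op 1 (move_left): buffer="ffrcqi" (len 6), cursors c1@0 c2@3 c3@5, authorship ......
After op 2 (insert('w')): buffer="wffrwcqwi" (len 9), cursors c1@1 c2@5 c3@8, authorship 1...2..3.
After op 3 (insert('f')): buffer="wfffrwfcqwfi" (len 12), cursors c1@2 c2@7 c3@11, authorship 11...22..33.
After op 4 (move_right): buffer="wfffrwfcqwfi" (len 12), cursors c1@3 c2@8 c3@12, authorship 11...22..33.
Authorship (.=original, N=cursor N): 1 1 . . . 2 2 . . 3 3 .
Index 6: author = 2

Answer: cursor 2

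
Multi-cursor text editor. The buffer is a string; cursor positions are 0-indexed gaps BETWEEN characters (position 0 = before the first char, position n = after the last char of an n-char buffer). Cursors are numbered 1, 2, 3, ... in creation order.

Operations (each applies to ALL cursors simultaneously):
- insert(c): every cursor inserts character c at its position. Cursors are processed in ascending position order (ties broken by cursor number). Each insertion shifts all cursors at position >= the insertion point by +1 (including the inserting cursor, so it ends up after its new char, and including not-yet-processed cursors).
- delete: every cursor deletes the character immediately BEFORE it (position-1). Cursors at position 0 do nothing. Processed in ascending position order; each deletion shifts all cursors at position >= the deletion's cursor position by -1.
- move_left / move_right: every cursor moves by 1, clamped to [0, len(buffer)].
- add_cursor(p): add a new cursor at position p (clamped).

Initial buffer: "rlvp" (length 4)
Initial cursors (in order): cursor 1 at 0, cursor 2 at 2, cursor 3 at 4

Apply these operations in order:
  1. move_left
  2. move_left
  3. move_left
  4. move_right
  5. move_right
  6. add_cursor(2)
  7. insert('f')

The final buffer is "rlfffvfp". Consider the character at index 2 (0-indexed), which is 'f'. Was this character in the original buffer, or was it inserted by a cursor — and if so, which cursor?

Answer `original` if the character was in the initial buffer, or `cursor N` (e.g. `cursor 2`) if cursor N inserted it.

Answer: cursor 1

Derivation:
After op 1 (move_left): buffer="rlvp" (len 4), cursors c1@0 c2@1 c3@3, authorship ....
After op 2 (move_left): buffer="rlvp" (len 4), cursors c1@0 c2@0 c3@2, authorship ....
After op 3 (move_left): buffer="rlvp" (len 4), cursors c1@0 c2@0 c3@1, authorship ....
After op 4 (move_right): buffer="rlvp" (len 4), cursors c1@1 c2@1 c3@2, authorship ....
After op 5 (move_right): buffer="rlvp" (len 4), cursors c1@2 c2@2 c3@3, authorship ....
After op 6 (add_cursor(2)): buffer="rlvp" (len 4), cursors c1@2 c2@2 c4@2 c3@3, authorship ....
After op 7 (insert('f')): buffer="rlfffvfp" (len 8), cursors c1@5 c2@5 c4@5 c3@7, authorship ..124.3.
Authorship (.=original, N=cursor N): . . 1 2 4 . 3 .
Index 2: author = 1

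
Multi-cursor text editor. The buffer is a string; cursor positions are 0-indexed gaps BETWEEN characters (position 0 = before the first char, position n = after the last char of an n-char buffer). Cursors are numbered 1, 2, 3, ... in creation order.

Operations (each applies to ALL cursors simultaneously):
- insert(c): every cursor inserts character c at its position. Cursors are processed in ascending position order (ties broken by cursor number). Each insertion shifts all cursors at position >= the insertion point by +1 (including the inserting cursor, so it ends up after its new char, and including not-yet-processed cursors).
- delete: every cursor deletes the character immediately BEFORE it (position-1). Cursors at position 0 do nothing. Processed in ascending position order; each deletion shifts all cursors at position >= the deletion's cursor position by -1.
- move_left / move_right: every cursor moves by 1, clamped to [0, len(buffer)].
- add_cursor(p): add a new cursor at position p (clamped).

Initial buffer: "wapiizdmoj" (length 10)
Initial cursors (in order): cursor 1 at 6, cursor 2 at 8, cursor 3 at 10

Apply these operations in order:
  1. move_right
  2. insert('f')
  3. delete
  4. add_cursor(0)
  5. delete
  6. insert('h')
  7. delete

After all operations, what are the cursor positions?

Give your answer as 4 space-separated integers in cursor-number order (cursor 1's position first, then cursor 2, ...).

Answer: 6 7 7 0

Derivation:
After op 1 (move_right): buffer="wapiizdmoj" (len 10), cursors c1@7 c2@9 c3@10, authorship ..........
After op 2 (insert('f')): buffer="wapiizdfmofjf" (len 13), cursors c1@8 c2@11 c3@13, authorship .......1..2.3
After op 3 (delete): buffer="wapiizdmoj" (len 10), cursors c1@7 c2@9 c3@10, authorship ..........
After op 4 (add_cursor(0)): buffer="wapiizdmoj" (len 10), cursors c4@0 c1@7 c2@9 c3@10, authorship ..........
After op 5 (delete): buffer="wapiizm" (len 7), cursors c4@0 c1@6 c2@7 c3@7, authorship .......
After op 6 (insert('h')): buffer="hwapiizhmhh" (len 11), cursors c4@1 c1@8 c2@11 c3@11, authorship 4......1.23
After op 7 (delete): buffer="wapiizm" (len 7), cursors c4@0 c1@6 c2@7 c3@7, authorship .......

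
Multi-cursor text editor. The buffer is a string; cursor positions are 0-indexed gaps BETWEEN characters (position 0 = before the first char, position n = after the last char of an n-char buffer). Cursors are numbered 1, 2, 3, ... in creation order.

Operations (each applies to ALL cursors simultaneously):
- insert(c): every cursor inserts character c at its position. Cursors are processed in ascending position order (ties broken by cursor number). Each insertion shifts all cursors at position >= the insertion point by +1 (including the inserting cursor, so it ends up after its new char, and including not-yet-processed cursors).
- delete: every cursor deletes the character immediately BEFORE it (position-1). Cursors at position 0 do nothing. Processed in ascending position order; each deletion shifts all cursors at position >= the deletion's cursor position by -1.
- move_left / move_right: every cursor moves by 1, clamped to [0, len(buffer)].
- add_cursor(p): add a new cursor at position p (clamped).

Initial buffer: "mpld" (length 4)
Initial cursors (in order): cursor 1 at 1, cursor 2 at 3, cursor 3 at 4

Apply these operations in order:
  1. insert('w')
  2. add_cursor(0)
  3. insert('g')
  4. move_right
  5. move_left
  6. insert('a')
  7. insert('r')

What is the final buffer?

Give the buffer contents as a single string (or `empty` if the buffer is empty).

After op 1 (insert('w')): buffer="mwplwdw" (len 7), cursors c1@2 c2@5 c3@7, authorship .1..2.3
After op 2 (add_cursor(0)): buffer="mwplwdw" (len 7), cursors c4@0 c1@2 c2@5 c3@7, authorship .1..2.3
After op 3 (insert('g')): buffer="gmwgplwgdwg" (len 11), cursors c4@1 c1@4 c2@8 c3@11, authorship 4.11..22.33
After op 4 (move_right): buffer="gmwgplwgdwg" (len 11), cursors c4@2 c1@5 c2@9 c3@11, authorship 4.11..22.33
After op 5 (move_left): buffer="gmwgplwgdwg" (len 11), cursors c4@1 c1@4 c2@8 c3@10, authorship 4.11..22.33
After op 6 (insert('a')): buffer="gamwgaplwgadwag" (len 15), cursors c4@2 c1@6 c2@11 c3@14, authorship 44.111..222.333
After op 7 (insert('r')): buffer="garmwgarplwgardwarg" (len 19), cursors c4@3 c1@8 c2@14 c3@18, authorship 444.1111..2222.3333

Answer: garmwgarplwgardwarg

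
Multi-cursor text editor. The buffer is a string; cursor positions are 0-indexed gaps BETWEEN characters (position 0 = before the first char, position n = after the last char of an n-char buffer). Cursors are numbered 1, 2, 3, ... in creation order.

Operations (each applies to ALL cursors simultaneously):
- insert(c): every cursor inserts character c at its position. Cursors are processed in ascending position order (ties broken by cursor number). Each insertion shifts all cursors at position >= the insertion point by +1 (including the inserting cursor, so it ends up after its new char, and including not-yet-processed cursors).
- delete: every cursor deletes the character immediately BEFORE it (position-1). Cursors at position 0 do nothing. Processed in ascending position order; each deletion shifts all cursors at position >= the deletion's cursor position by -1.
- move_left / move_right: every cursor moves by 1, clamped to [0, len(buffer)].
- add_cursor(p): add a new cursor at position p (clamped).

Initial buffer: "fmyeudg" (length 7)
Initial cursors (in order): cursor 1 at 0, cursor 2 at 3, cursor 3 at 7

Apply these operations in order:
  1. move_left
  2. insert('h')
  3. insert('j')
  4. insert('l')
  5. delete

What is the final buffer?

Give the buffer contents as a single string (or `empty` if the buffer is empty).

After op 1 (move_left): buffer="fmyeudg" (len 7), cursors c1@0 c2@2 c3@6, authorship .......
After op 2 (insert('h')): buffer="hfmhyeudhg" (len 10), cursors c1@1 c2@4 c3@9, authorship 1..2....3.
After op 3 (insert('j')): buffer="hjfmhjyeudhjg" (len 13), cursors c1@2 c2@6 c3@12, authorship 11..22....33.
After op 4 (insert('l')): buffer="hjlfmhjlyeudhjlg" (len 16), cursors c1@3 c2@8 c3@15, authorship 111..222....333.
After op 5 (delete): buffer="hjfmhjyeudhjg" (len 13), cursors c1@2 c2@6 c3@12, authorship 11..22....33.

Answer: hjfmhjyeudhjg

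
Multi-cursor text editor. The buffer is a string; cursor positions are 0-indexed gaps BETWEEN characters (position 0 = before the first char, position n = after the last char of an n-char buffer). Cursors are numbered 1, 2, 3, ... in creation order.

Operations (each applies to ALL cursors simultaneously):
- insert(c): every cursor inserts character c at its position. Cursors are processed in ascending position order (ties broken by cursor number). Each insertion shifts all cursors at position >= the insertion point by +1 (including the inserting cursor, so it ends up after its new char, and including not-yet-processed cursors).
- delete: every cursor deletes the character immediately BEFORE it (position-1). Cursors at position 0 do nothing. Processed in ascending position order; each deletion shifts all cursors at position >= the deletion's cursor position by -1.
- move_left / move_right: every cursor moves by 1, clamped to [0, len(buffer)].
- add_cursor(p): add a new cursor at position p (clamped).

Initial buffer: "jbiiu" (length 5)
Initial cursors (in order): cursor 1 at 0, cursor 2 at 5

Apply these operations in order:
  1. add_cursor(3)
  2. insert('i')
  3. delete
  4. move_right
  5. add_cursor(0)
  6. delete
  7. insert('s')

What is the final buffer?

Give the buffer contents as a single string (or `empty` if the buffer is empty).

Answer: ssbiss

Derivation:
After op 1 (add_cursor(3)): buffer="jbiiu" (len 5), cursors c1@0 c3@3 c2@5, authorship .....
After op 2 (insert('i')): buffer="ijbiiiui" (len 8), cursors c1@1 c3@5 c2@8, authorship 1...3..2
After op 3 (delete): buffer="jbiiu" (len 5), cursors c1@0 c3@3 c2@5, authorship .....
After op 4 (move_right): buffer="jbiiu" (len 5), cursors c1@1 c3@4 c2@5, authorship .....
After op 5 (add_cursor(0)): buffer="jbiiu" (len 5), cursors c4@0 c1@1 c3@4 c2@5, authorship .....
After op 6 (delete): buffer="bi" (len 2), cursors c1@0 c4@0 c2@2 c3@2, authorship ..
After op 7 (insert('s')): buffer="ssbiss" (len 6), cursors c1@2 c4@2 c2@6 c3@6, authorship 14..23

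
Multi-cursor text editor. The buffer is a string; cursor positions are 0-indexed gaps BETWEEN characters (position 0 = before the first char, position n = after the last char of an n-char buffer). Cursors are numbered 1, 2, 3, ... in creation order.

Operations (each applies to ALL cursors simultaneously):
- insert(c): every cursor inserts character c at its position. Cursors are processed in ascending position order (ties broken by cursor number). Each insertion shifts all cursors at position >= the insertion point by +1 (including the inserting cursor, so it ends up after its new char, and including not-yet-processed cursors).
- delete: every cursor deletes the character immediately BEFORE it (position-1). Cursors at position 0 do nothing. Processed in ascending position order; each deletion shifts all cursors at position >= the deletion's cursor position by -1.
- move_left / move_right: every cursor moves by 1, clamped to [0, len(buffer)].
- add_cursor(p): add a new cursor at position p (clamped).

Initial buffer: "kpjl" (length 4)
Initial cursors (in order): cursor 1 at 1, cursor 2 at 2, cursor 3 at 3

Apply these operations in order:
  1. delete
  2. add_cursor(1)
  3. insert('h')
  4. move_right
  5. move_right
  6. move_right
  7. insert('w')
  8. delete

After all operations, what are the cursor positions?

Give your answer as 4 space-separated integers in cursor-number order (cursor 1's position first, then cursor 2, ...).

After op 1 (delete): buffer="l" (len 1), cursors c1@0 c2@0 c3@0, authorship .
After op 2 (add_cursor(1)): buffer="l" (len 1), cursors c1@0 c2@0 c3@0 c4@1, authorship .
After op 3 (insert('h')): buffer="hhhlh" (len 5), cursors c1@3 c2@3 c3@3 c4@5, authorship 123.4
After op 4 (move_right): buffer="hhhlh" (len 5), cursors c1@4 c2@4 c3@4 c4@5, authorship 123.4
After op 5 (move_right): buffer="hhhlh" (len 5), cursors c1@5 c2@5 c3@5 c4@5, authorship 123.4
After op 6 (move_right): buffer="hhhlh" (len 5), cursors c1@5 c2@5 c3@5 c4@5, authorship 123.4
After op 7 (insert('w')): buffer="hhhlhwwww" (len 9), cursors c1@9 c2@9 c3@9 c4@9, authorship 123.41234
After op 8 (delete): buffer="hhhlh" (len 5), cursors c1@5 c2@5 c3@5 c4@5, authorship 123.4

Answer: 5 5 5 5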